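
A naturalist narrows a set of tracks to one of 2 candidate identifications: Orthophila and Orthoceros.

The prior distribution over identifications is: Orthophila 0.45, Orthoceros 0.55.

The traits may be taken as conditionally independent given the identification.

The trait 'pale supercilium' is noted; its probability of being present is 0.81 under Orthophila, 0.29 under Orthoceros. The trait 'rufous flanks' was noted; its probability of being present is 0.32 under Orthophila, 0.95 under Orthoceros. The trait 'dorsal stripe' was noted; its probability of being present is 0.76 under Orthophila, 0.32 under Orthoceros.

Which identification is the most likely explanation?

Orthophila

Multiply each prior by the joint likelihood of the trait pattern:
  Orthophila: 0.45 × 0.81 × 0.32 × 0.76 = 0.088646
  Orthoceros: 0.55 × 0.29 × 0.95 × 0.32 = 0.048488
The unnormalized weights sum to 0.13713.
P(Orthophila | evidence) ≈ 0.088646 / 0.13713 ≈ 0.646
P(Orthoceros | evidence) ≈ 0.048488 / 0.13713 ≈ 0.354
The largest is 0.646, so Orthophila is most probable.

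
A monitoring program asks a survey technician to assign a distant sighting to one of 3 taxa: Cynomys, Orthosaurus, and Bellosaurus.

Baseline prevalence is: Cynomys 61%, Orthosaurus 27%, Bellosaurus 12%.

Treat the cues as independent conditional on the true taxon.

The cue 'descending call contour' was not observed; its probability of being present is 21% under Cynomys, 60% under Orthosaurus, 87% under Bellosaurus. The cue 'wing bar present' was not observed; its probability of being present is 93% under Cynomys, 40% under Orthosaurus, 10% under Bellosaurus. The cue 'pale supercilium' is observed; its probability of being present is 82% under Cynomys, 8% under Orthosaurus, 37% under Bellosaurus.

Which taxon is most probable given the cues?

For each hypothesis, the unnormalized posterior weight is prior × product of the cue likelihoods (using 1 − P(present | H) for each absent cue):
  Cynomys: 0.61 × (1 − 0.21) × (1 − 0.93) × 0.82 = 0.027661
  Orthosaurus: 0.27 × (1 − 0.60) × (1 − 0.40) × 0.08 = 0.005184
  Bellosaurus: 0.12 × (1 − 0.87) × (1 − 0.10) × 0.37 = 0.0051948
Marginal likelihood of the evidence = 0.03804.
P(Cynomys | evidence) ≈ 0.027661 / 0.03804 ≈ 0.727
P(Orthosaurus | evidence) ≈ 0.005184 / 0.03804 ≈ 0.136
P(Bellosaurus | evidence) ≈ 0.0051948 / 0.03804 ≈ 0.137
The largest is 0.727, so Cynomys is most probable.

Cynomys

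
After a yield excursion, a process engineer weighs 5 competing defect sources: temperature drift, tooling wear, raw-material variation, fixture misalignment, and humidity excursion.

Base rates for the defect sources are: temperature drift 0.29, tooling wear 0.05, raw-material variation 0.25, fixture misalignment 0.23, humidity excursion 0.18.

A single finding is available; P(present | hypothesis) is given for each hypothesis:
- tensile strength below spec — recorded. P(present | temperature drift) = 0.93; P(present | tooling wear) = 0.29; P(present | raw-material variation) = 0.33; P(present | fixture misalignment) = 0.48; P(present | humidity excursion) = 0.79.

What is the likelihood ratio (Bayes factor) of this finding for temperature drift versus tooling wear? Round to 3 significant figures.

The Bayes factor is the ratio of the two likelihoods.
  temperature drift: 0.93
  tooling wear: 0.29
Bayes factor = 0.93 / 0.29 ≈ 3.21

3.21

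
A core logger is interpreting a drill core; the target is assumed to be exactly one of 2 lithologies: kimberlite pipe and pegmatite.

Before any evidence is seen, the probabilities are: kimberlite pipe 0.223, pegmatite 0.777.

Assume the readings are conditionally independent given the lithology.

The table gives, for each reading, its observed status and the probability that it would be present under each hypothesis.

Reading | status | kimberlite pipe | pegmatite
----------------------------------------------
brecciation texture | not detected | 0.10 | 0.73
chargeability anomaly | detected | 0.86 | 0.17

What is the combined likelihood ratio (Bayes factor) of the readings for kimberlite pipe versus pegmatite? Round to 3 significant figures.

16.9

Joint likelihood of the reading pattern under each hypothesis (using 1 − P(present | H) for each absent reading):
  kimberlite pipe: (1 − 0.10) × 0.86 = 0.774
  pegmatite: (1 − 0.73) × 0.17 = 0.0459
Bayes factor = 0.774 / 0.0459 ≈ 16.9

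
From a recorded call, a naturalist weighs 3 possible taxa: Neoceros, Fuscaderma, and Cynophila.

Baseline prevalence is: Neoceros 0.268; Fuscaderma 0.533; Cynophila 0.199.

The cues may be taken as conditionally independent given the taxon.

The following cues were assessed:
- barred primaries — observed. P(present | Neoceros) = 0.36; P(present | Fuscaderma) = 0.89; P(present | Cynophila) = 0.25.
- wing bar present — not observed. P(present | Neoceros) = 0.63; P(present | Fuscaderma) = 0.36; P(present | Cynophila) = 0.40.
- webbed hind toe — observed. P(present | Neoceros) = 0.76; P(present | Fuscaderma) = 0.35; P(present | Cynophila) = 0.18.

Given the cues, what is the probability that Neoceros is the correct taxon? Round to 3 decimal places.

By Bayes' rule with conditional independence, the unnormalized weight for each hypothesis is prior × ∏ likelihoods (using 1 − P(present | H) for each absent cue):
  Neoceros: 0.268 × 0.36 × (1 − 0.63) × 0.76 = 0.02713
  Fuscaderma: 0.533 × 0.89 × (1 − 0.36) × 0.35 = 0.10626
  Cynophila: 0.199 × 0.25 × (1 − 0.40) × 0.18 = 0.005373
Marginal likelihood of the evidence = 0.13876.
P(Neoceros | evidence) = 0.02713 / 0.13876 ≈ 0.196.

0.196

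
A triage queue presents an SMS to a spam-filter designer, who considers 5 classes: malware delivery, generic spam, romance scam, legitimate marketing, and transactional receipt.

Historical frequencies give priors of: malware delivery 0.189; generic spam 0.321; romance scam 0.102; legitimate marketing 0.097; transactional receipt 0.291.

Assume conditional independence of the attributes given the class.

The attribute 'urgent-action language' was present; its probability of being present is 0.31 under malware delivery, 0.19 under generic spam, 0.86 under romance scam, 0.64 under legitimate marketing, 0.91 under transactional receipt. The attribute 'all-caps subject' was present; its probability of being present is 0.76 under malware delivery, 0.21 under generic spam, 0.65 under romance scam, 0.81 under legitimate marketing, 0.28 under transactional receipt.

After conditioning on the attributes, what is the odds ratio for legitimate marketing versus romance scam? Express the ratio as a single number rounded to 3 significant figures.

0.882

Unnormalized posterior weight (prior times the attribute likelihoods) for each of the two hypotheses:
  legitimate marketing: 0.097 × 0.64 × 0.81 = 0.050285
  romance scam: 0.102 × 0.86 × 0.65 = 0.057018
Odds(legitimate marketing : romance scam) = 0.050285 / 0.057018 ≈ 0.882.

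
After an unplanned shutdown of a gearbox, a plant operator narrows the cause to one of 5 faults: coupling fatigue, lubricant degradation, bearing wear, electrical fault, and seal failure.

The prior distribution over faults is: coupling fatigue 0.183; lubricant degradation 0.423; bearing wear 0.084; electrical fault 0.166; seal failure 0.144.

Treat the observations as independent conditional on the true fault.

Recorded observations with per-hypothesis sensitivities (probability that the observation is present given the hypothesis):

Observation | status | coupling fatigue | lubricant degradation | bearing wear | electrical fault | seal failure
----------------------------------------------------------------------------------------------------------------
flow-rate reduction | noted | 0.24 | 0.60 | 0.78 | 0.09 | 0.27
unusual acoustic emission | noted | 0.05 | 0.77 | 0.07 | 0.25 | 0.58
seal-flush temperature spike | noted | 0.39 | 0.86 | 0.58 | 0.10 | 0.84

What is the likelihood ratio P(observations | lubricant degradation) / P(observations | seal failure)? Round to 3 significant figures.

3.02

Take the product of per-observation likelihoods under each hypothesis, then divide.
  lubricant degradation: 0.60 × 0.77 × 0.86 = 0.39732
  seal failure: 0.27 × 0.58 × 0.84 = 0.13154
Bayes factor = 0.39732 / 0.13154 ≈ 3.02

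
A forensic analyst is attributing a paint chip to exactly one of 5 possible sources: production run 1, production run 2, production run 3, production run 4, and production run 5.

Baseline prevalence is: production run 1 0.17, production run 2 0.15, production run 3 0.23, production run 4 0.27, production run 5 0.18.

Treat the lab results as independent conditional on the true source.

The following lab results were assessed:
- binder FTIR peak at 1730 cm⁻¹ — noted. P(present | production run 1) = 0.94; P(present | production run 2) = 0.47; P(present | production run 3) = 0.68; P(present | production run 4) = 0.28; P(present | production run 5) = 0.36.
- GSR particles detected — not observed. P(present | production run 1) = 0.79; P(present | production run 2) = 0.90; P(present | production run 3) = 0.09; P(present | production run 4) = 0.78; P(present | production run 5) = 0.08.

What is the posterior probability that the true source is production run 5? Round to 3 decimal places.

0.230

Multiply each prior by the joint likelihood of the lab result pattern (using 1 − P(present | H) for each absent lab result):
  production run 1: 0.17 × 0.94 × (1 − 0.79) = 0.033558
  production run 2: 0.15 × 0.47 × (1 − 0.90) = 0.00705
  production run 3: 0.23 × 0.68 × (1 − 0.09) = 0.14232
  production run 4: 0.27 × 0.28 × (1 − 0.78) = 0.016632
  production run 5: 0.18 × 0.36 × (1 − 0.08) = 0.059616
Normalizing constant Z = 0.033558 + 0.00705 + 0.14232 + 0.016632 + 0.059616 = 0.25918.
P(production run 5 | evidence) = 0.059616 / 0.25918 ≈ 0.230.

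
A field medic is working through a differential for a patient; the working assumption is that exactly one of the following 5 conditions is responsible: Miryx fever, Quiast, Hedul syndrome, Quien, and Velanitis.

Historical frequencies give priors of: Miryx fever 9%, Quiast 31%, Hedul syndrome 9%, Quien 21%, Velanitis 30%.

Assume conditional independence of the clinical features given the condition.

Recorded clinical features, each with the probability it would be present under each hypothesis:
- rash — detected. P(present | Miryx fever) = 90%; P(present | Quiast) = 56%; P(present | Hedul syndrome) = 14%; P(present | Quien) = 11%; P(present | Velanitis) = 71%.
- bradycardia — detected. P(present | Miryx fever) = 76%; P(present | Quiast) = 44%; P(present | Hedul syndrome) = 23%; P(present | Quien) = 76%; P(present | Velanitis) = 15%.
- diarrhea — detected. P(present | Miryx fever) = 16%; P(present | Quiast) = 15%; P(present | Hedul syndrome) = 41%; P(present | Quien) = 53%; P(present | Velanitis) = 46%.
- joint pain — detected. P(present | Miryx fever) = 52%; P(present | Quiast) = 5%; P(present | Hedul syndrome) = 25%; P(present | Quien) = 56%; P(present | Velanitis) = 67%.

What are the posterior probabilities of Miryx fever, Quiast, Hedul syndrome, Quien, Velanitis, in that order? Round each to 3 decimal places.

0.243, 0.027, 0.014, 0.248, 0.468

For each hypothesis, the unnormalized posterior weight is prior × product of the clinical feature likelihoods:
  Miryx fever: 0.09 × 0.90 × 0.76 × 0.16 × 0.52 = 0.0051218
  Quiast: 0.31 × 0.56 × 0.44 × 0.15 × 0.05 = 0.00057288
  Hedul syndrome: 0.09 × 0.14 × 0.23 × 0.41 × 0.25 = 0.00029704
  Quien: 0.21 × 0.11 × 0.76 × 0.53 × 0.56 = 0.0052106
  Velanitis: 0.30 × 0.71 × 0.15 × 0.46 × 0.67 = 0.009847
Normalizing constant Z = 0.0051218 + 0.00057288 + 0.00029704 + 0.0052106 + 0.009847 = 0.021049.
P(Miryx fever | evidence) = 0.0051218 / 0.021049 ≈ 0.243
P(Quiast | evidence) = 0.00057288 / 0.021049 ≈ 0.027
P(Hedul syndrome | evidence) = 0.00029704 / 0.021049 ≈ 0.014
P(Quien | evidence) = 0.0052106 / 0.021049 ≈ 0.248
P(Velanitis | evidence) = 0.009847 / 0.021049 ≈ 0.468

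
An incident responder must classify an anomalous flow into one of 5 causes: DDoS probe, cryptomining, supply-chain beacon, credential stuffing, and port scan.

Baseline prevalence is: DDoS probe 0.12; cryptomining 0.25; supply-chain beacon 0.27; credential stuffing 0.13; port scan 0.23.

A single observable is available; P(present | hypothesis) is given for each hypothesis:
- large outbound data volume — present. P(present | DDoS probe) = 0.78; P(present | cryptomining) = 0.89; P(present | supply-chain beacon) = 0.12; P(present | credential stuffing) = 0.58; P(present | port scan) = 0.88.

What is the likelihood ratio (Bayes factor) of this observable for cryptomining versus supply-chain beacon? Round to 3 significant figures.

7.42

The Bayes factor is the ratio of the two likelihoods.
  cryptomining: 0.89
  supply-chain beacon: 0.12
Bayes factor = 0.89 / 0.12 ≈ 7.42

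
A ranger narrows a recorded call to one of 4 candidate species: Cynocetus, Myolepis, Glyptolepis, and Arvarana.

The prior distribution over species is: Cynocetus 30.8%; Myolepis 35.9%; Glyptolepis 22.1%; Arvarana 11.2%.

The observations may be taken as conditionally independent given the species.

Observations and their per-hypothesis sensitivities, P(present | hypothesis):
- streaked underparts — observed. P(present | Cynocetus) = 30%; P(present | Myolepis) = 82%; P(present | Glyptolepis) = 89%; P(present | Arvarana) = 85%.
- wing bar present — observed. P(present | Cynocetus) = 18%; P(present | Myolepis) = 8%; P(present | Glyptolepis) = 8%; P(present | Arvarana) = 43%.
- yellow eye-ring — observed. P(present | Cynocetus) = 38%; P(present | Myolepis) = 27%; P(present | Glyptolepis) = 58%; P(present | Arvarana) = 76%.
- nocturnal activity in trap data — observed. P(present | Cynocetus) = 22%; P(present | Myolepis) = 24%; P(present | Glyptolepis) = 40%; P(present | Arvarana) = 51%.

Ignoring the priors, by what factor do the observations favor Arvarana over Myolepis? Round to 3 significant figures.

33.3

The Bayes factor is the ratio of the joint likelihoods of the evidence pattern under the two hypotheses.
  Arvarana: 0.85 × 0.43 × 0.76 × 0.51 = 0.14167
  Myolepis: 0.82 × 0.08 × 0.27 × 0.24 = 0.0042509
Bayes factor = 0.14167 / 0.0042509 ≈ 33.3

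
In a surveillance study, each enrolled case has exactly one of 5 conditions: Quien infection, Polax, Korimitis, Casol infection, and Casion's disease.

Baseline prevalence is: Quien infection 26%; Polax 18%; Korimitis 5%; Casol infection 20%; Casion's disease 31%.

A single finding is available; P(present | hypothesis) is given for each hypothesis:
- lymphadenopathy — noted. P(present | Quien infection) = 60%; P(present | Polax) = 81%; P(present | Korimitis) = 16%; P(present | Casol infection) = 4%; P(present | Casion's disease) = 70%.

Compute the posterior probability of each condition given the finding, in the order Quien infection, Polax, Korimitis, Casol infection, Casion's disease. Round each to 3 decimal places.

0.292, 0.273, 0.015, 0.015, 0.406

For each hypothesis, the unnormalized posterior weight is prior × likelihood:
  Quien infection: 0.26 × 0.60 = 0.156
  Polax: 0.18 × 0.81 = 0.1458
  Korimitis: 0.05 × 0.16 = 0.008
  Casol infection: 0.20 × 0.04 = 0.008
  Casion's disease: 0.31 × 0.70 = 0.217
The unnormalized weights sum to 0.5348.
P(Quien infection | evidence) = 0.156 / 0.5348 ≈ 0.292
P(Polax | evidence) = 0.1458 / 0.5348 ≈ 0.273
P(Korimitis | evidence) = 0.008 / 0.5348 ≈ 0.015
P(Casol infection | evidence) = 0.008 / 0.5348 ≈ 0.015
P(Casion's disease | evidence) = 0.217 / 0.5348 ≈ 0.406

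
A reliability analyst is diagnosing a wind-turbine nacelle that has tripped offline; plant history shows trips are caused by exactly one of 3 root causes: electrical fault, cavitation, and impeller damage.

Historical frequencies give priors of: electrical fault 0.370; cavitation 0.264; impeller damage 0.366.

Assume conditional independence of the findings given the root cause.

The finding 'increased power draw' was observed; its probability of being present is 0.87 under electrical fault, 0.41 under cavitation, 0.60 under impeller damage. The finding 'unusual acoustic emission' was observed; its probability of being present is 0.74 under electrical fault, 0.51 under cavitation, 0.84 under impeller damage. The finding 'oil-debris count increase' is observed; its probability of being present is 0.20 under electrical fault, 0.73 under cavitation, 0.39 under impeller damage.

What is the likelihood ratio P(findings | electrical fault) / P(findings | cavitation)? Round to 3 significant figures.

Joint likelihood of the evidence pattern under each hypothesis:
  electrical fault: 0.87 × 0.74 × 0.20 = 0.12876
  cavitation: 0.41 × 0.51 × 0.73 = 0.15264
Bayes factor = 0.12876 / 0.15264 ≈ 0.844

0.844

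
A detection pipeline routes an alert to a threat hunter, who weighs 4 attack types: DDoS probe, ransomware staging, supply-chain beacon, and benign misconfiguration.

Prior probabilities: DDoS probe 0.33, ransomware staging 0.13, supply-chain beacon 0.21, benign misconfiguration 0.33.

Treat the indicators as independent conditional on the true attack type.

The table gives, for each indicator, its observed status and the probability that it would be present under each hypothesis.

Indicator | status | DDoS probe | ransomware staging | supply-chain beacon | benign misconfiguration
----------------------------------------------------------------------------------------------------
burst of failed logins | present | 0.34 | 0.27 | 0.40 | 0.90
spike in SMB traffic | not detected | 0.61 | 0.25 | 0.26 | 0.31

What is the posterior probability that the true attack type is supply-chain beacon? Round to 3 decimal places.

Multiply each prior by the joint likelihood of the indicator pattern (using 1 − P(present | H) for each absent indicator):
  DDoS probe: 0.33 × 0.34 × (1 − 0.61) = 0.043758
  ransomware staging: 0.13 × 0.27 × (1 − 0.25) = 0.026325
  supply-chain beacon: 0.21 × 0.40 × (1 − 0.26) = 0.06216
  benign misconfiguration: 0.33 × 0.90 × (1 − 0.31) = 0.20493
Normalizing constant Z = 0.043758 + 0.026325 + 0.06216 + 0.20493 = 0.33717.
P(supply-chain beacon | evidence) = 0.06216 / 0.33717 ≈ 0.184.

0.184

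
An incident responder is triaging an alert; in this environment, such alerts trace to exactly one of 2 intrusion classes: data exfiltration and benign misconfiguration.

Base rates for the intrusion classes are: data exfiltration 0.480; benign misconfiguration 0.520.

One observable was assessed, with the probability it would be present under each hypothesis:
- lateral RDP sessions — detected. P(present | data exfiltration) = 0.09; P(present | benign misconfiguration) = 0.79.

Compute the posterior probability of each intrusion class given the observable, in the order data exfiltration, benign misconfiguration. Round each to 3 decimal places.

Multiply each prior by the likelihood of the observable:
  data exfiltration: 0.480 × 0.09 = 0.0432
  benign misconfiguration: 0.520 × 0.79 = 0.4108
The unnormalized weights sum to 0.454.
P(data exfiltration | evidence) = 0.0432 / 0.454 ≈ 0.095
P(benign misconfiguration | evidence) = 0.4108 / 0.454 ≈ 0.905

0.095, 0.905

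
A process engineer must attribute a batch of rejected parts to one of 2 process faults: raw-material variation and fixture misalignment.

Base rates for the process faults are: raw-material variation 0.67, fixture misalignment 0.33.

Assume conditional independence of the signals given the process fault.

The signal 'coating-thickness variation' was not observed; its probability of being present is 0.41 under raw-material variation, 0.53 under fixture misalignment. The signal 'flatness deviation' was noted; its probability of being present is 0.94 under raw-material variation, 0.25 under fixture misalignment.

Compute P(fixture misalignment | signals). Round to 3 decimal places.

0.094

By Bayes' rule with conditional independence, the unnormalized weight for each hypothesis is prior × ∏ likelihoods (using 1 − P(present | H) for each absent signal):
  raw-material variation: 0.67 × (1 − 0.41) × 0.94 = 0.37158
  fixture misalignment: 0.33 × (1 − 0.53) × 0.25 = 0.038775
The unnormalized weights sum to 0.41036.
P(fixture misalignment | evidence) = 0.038775 / 0.41036 ≈ 0.094.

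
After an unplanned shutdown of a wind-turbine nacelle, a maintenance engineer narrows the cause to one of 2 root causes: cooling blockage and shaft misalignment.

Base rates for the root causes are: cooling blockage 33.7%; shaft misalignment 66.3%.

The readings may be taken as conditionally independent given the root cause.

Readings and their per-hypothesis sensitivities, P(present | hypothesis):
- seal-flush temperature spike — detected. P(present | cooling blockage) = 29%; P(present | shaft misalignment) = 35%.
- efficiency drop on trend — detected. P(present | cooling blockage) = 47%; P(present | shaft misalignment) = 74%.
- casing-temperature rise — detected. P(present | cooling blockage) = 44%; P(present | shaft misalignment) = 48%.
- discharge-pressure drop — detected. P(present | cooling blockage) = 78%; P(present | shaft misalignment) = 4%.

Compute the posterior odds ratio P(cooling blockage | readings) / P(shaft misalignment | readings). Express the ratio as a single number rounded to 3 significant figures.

The normalizing constant cancels in an odds ratio, so compute prior × likelihood for the two hypotheses only:
  cooling blockage: 0.337 × 0.29 × 0.47 × 0.44 × 0.78 = 0.015764
  shaft misalignment: 0.663 × 0.35 × 0.74 × 0.48 × 0.04 = 0.003297
Posterior odds = 0.015764 / 0.003297 ≈ 4.78.

4.78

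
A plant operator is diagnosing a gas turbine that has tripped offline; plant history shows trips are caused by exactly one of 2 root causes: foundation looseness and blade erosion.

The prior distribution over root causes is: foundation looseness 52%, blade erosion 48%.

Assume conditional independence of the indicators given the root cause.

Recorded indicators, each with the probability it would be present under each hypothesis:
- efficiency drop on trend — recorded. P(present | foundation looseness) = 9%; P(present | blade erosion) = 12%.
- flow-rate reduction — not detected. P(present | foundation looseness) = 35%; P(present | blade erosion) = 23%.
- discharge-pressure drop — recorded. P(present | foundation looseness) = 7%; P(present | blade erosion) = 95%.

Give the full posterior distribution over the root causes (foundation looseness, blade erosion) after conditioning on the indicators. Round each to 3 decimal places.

0.048, 0.952

By Bayes' rule with conditional independence, the unnormalized weight for each hypothesis is prior × ∏ likelihoods (using 1 − P(present | H) for each absent indicator):
  foundation looseness: 0.52 × 0.09 × (1 − 0.35) × 0.07 = 0.0021294
  blade erosion: 0.48 × 0.12 × (1 − 0.23) × 0.95 = 0.042134
The unnormalized weights sum to 0.044264.
P(foundation looseness | evidence) = 0.0021294 / 0.044264 ≈ 0.048
P(blade erosion | evidence) = 0.042134 / 0.044264 ≈ 0.952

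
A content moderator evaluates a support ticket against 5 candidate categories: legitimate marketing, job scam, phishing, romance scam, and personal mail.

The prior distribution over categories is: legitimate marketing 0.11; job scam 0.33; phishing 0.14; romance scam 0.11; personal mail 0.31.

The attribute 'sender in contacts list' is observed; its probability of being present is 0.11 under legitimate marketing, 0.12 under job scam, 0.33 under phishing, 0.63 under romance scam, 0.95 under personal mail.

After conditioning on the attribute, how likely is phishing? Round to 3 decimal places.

0.100

Multiply each prior by the likelihood of the attribute:
  legitimate marketing: 0.11 × 0.11 = 0.0121
  job scam: 0.33 × 0.12 = 0.0396
  phishing: 0.14 × 0.33 = 0.0462
  romance scam: 0.11 × 0.63 = 0.0693
  personal mail: 0.31 × 0.95 = 0.2945
Normalizing constant Z = 0.0121 + 0.0396 + 0.0462 + 0.0693 + 0.2945 = 0.4617.
P(phishing | evidence) = 0.0462 / 0.4617 ≈ 0.100.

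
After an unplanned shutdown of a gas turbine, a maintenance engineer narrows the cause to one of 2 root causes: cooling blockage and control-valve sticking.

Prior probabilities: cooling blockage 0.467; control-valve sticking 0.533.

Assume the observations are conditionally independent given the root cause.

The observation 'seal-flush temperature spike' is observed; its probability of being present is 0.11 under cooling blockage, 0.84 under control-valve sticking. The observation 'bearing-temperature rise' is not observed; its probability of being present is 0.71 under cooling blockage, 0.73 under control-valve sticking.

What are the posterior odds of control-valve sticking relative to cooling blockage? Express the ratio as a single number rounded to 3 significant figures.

Unnormalized posterior weight (prior times the observation likelihoods) for each of the two hypotheses (using 1 − P(present | H) for each absent observation):
  control-valve sticking: 0.533 × 0.84 × (1 − 0.73) = 0.12088
  cooling blockage: 0.467 × 0.11 × (1 − 0.71) = 0.014897
Posterior odds = 0.12088 / 0.014897 ≈ 8.11.

8.11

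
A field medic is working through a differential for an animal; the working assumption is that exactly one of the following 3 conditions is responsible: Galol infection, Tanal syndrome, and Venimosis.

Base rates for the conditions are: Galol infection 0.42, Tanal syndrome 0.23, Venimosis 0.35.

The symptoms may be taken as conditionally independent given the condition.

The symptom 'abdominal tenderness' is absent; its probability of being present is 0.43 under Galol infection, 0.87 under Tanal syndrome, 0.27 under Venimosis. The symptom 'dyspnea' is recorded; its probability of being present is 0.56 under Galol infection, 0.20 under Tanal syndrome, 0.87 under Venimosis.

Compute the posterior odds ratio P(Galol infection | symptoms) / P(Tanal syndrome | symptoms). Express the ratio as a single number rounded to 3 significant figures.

22.4

Posterior odds equal prior odds times the likelihood ratio; only the two competing hypotheses matter (using 1 − P(present | H) for each absent symptom).
  Galol infection: 0.42 × (1 − 0.43) × 0.56 = 0.13406
  Tanal syndrome: 0.23 × (1 − 0.87) × 0.20 = 0.00598
Odds(Galol infection : Tanal syndrome) = 0.13406 / 0.00598 ≈ 22.4.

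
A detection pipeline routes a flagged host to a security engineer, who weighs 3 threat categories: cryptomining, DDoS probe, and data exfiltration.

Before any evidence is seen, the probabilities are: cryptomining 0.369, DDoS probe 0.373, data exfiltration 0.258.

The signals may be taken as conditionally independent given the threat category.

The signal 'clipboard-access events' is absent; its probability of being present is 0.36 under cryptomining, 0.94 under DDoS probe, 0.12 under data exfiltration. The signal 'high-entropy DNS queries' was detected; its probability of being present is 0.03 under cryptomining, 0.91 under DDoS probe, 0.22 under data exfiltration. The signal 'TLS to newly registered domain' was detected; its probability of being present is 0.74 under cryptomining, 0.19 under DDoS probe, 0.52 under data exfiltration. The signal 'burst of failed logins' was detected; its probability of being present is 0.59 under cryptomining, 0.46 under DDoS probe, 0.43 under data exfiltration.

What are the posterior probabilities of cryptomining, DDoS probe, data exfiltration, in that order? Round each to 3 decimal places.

0.193, 0.111, 0.696

Multiply each prior by the joint likelihood of the signal pattern (using 1 − P(present | H) for each absent signal):
  cryptomining: 0.369 × (1 − 0.36) × 0.03 × 0.74 × 0.59 = 0.0030932
  DDoS probe: 0.373 × (1 − 0.94) × 0.91 × 0.19 × 0.46 = 0.00178
  data exfiltration: 0.258 × (1 − 0.12) × 0.22 × 0.52 × 0.43 = 0.011169
Normalizing constant Z = 0.0030932 + 0.00178 + 0.011169 = 0.016042.
P(cryptomining | evidence) = 0.0030932 / 0.016042 ≈ 0.193
P(DDoS probe | evidence) = 0.00178 / 0.016042 ≈ 0.111
P(data exfiltration | evidence) = 0.011169 / 0.016042 ≈ 0.696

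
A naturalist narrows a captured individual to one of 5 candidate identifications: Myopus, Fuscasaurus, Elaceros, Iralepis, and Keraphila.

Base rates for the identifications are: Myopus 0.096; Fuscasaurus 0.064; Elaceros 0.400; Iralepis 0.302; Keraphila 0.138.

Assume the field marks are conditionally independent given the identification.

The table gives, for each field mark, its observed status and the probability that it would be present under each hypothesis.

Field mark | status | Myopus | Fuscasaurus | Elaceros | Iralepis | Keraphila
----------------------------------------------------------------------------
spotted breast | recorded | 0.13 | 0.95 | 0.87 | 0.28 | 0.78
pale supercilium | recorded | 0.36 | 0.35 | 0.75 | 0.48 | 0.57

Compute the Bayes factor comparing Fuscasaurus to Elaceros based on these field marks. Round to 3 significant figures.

The Bayes factor is the ratio of the joint likelihoods of the field mark pattern under the two hypotheses.
  Fuscasaurus: 0.95 × 0.35 = 0.3325
  Elaceros: 0.87 × 0.75 = 0.6525
Bayes factor = 0.3325 / 0.6525 ≈ 0.510

0.510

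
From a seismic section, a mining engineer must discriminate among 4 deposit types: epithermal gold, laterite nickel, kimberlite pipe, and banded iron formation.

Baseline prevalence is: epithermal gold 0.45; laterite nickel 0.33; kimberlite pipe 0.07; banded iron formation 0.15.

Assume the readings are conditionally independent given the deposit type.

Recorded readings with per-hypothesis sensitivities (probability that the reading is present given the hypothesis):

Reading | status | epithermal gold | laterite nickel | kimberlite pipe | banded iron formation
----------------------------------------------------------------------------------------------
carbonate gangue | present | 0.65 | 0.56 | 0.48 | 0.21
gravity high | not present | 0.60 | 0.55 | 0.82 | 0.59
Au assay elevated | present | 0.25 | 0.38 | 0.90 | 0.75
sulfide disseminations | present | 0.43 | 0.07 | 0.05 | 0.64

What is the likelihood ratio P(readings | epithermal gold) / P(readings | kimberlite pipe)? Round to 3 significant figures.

7.19

Joint likelihood of the reading pattern under each hypothesis (using 1 − P(present | H) for each absent reading):
  epithermal gold: 0.65 × (1 − 0.60) × 0.25 × 0.43 = 0.02795
  kimberlite pipe: 0.48 × (1 − 0.82) × 0.90 × 0.05 = 0.003888
Bayes factor = 0.02795 / 0.003888 ≈ 7.19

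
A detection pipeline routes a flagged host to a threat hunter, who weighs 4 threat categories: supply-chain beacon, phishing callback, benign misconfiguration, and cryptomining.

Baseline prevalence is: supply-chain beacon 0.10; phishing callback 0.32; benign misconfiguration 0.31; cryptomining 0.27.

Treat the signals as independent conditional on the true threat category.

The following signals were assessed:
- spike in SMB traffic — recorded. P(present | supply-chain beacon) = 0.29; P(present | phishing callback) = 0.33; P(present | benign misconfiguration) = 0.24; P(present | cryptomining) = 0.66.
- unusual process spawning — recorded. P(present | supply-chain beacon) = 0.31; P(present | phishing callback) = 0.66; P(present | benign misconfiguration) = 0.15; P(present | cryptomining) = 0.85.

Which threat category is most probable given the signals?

By Bayes' rule with conditional independence, the unnormalized weight for each hypothesis is prior × ∏ likelihoods:
  supply-chain beacon: 0.10 × 0.29 × 0.31 = 0.00899
  phishing callback: 0.32 × 0.33 × 0.66 = 0.069696
  benign misconfiguration: 0.31 × 0.24 × 0.15 = 0.01116
  cryptomining: 0.27 × 0.66 × 0.85 = 0.15147
The unnormalized weights sum to 0.24132.
P(supply-chain beacon | evidence) ≈ 0.00899 / 0.24132 ≈ 0.037
P(phishing callback | evidence) ≈ 0.069696 / 0.24132 ≈ 0.289
P(benign misconfiguration | evidence) ≈ 0.01116 / 0.24132 ≈ 0.046
P(cryptomining | evidence) ≈ 0.15147 / 0.24132 ≈ 0.628
The largest is 0.628, so cryptomining is most probable.

cryptomining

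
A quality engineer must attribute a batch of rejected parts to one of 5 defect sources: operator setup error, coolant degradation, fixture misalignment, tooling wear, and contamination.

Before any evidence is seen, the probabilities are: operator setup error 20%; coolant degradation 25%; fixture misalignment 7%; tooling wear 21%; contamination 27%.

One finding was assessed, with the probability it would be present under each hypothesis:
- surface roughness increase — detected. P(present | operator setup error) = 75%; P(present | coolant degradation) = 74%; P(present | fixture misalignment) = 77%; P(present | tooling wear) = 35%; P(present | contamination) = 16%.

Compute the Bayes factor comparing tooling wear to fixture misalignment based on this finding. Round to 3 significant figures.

0.455

The Bayes factor is the ratio of the two likelihoods.
  tooling wear: 0.35
  fixture misalignment: 0.77
Bayes factor = 0.35 / 0.77 ≈ 0.455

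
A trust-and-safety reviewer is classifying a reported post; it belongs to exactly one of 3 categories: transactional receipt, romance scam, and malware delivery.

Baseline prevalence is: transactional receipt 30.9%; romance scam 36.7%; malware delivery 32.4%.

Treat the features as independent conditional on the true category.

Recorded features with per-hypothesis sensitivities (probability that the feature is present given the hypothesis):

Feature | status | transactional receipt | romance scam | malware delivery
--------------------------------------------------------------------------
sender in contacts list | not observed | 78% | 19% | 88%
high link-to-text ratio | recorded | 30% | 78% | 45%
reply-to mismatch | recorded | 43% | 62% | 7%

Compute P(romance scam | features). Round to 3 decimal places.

0.935

By Bayes' rule with conditional independence, the unnormalized weight for each hypothesis is prior × ∏ likelihoods (using 1 − P(present | H) for each absent feature):
  transactional receipt: 0.309 × (1 − 0.78) × 0.30 × 0.43 = 0.0087694
  romance scam: 0.367 × (1 − 0.19) × 0.78 × 0.62 = 0.14376
  malware delivery: 0.324 × (1 − 0.88) × 0.45 × 0.07 = 0.0012247
Normalizing constant Z = 0.0087694 + 0.14376 + 0.0012247 = 0.15375.
P(romance scam | evidence) = 0.14376 / 0.15375 ≈ 0.935.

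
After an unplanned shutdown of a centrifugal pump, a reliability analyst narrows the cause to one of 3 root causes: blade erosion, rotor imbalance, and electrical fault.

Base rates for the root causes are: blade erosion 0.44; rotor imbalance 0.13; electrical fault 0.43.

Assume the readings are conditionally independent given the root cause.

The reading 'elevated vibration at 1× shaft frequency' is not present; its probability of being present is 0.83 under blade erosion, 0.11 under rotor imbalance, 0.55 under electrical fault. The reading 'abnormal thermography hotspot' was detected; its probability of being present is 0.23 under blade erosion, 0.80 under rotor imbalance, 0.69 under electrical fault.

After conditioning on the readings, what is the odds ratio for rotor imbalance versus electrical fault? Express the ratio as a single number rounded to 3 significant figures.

0.693

Posterior odds equal prior odds times the likelihood ratio; only the two competing hypotheses matter (using 1 − P(present | H) for each absent reading).
  rotor imbalance: 0.13 × (1 − 0.11) × 0.80 = 0.09256
  electrical fault: 0.43 × (1 − 0.55) × 0.69 = 0.13351
Posterior odds = 0.09256 / 0.13351 ≈ 0.693.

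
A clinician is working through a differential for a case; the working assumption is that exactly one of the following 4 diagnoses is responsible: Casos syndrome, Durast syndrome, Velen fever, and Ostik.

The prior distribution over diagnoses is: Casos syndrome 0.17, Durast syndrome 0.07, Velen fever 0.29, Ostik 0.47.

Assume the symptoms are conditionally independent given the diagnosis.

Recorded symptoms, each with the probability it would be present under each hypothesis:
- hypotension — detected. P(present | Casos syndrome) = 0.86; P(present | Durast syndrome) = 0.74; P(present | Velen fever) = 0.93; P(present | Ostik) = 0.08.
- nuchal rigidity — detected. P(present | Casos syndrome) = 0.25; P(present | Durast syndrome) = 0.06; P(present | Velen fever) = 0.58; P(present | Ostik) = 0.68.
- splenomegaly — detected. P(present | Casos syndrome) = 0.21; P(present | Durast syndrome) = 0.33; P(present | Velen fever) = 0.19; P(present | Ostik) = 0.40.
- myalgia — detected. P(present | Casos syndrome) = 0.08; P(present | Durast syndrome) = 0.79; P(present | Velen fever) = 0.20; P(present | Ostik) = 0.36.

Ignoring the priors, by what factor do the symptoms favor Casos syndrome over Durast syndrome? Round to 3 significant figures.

0.312

Take the product of per-symptom likelihoods under each hypothesis, then divide.
  Casos syndrome: 0.86 × 0.25 × 0.21 × 0.08 = 0.003612
  Durast syndrome: 0.74 × 0.06 × 0.33 × 0.79 = 0.011575
Bayes factor = 0.003612 / 0.011575 ≈ 0.312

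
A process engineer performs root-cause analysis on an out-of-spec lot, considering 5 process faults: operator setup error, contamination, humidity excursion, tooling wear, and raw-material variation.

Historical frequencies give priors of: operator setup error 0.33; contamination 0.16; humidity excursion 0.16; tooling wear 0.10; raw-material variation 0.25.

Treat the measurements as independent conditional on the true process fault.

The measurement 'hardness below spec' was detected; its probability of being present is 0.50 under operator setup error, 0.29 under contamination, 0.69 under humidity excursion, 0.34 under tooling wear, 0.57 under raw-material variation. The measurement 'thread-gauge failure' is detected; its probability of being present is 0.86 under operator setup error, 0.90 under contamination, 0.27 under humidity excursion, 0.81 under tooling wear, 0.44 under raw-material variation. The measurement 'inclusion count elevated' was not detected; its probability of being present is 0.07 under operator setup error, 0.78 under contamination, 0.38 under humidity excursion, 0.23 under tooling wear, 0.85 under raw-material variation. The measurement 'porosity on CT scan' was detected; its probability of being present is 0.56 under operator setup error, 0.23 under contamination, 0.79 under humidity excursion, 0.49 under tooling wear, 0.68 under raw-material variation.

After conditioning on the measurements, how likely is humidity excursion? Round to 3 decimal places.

Multiply each prior by the joint likelihood of the measurement pattern (using 1 − P(present | H) for each absent measurement):
  operator setup error: 0.33 × 0.50 × 0.86 × (1 − 0.07) × 0.56 = 0.073902
  contamination: 0.16 × 0.29 × 0.90 × (1 − 0.78) × 0.23 = 0.0021131
  humidity excursion: 0.16 × 0.69 × 0.27 × (1 − 0.38) × 0.79 = 0.0146
  tooling wear: 0.10 × 0.34 × 0.81 × (1 − 0.23) × 0.49 = 0.010391
  raw-material variation: 0.25 × 0.57 × 0.44 × (1 − 0.85) × 0.68 = 0.0063954
Normalizing constant Z = 0.073902 + 0.0021131 + 0.0146 + 0.010391 + 0.0063954 = 0.1074.
P(humidity excursion | evidence) = 0.0146 / 0.1074 ≈ 0.136.

0.136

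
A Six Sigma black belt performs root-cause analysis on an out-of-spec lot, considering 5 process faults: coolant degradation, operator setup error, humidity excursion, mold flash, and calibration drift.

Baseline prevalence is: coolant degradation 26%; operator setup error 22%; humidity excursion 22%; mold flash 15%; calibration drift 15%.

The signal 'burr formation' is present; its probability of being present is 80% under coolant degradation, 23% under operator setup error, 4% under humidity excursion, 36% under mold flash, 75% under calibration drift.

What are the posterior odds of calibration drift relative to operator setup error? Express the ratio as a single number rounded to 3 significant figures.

Unnormalized posterior weight (prior times the signal likelihood) for each of the two hypotheses:
  calibration drift: 0.15 × 0.75 = 0.1125
  operator setup error: 0.22 × 0.23 = 0.0506
Posterior odds = 0.1125 / 0.0506 ≈ 2.22.

2.22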